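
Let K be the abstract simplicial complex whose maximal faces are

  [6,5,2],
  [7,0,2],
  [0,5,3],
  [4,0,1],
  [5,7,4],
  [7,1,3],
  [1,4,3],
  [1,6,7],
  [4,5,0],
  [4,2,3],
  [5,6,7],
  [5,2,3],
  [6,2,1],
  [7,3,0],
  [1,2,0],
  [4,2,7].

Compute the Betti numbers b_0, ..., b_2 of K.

b_0 = 1, b_1 = 2, b_2 = 1.

Take the total order 0 < 1 < 2 < 3 < 4 < 5 < 6 < 7 on the vertex set. Then K (dimension 2) consists of the simplices:

  0-simplices (8): [0], [1], [2], [3], [4], [5], [6], [7]
  1-simplices (24): (24 of them)
  2-simplices (16): [0,1,2], [0,1,4], [0,2,7], [0,3,5], [0,3,7], [0,4,5], [1,2,6], [1,3,4], [1,3,7], [1,6,7], [2,3,4], [2,3,5], [2,4,7], [2,5,6], [4,5,7], [5,6,7]

so the chain groups are C_0 ≅ Z^8, C_1 ≅ Z^24, C_2 ≅ Z^16.

The boundary map ∂_1: C_1 → C_0 is given by ∂[p,q] = [q] − [p].
As a 8×24 matrix over Z this has rank 7, with invariant factors (1,1,1,1,1,1,1).

∂_2: C_2 → C_1 acts by ∂[p,q,r] = [q,r] − [p,r] + [p,q]. For instance
  ∂[4,5,7] = [5,7] − [4,7] + [4,5],
  ∂[2,5,6] = [5,6] − [2,6] + [2,5].
This gives a 24×16 integer matrix of rank 15; reducing to Smith normal form yields diagonal entries (1,1,1,1,1,1,1,1,1,1,1,1,1,1,1).

Now H_k = ker ∂_k / im ∂_{k+1}, so:

  H_0: rank C_0 − rank ∂_1 = 8 − 7 = 1, and the invariant factors of ∂_1 are all 1, so H_0 ≅ Z.
  H_1: rank ker ∂_1 − rank ∂_2 = (24 − 7) − 15 = 2, and the invariant factors of ∂_2 are all 1, so H_1 ≅ Z^2.
  H_2: rank ker ∂_2 − rank ∂_3 = (16 − 15) − 0 = 1, and there is no ∂_3, so H_2 ≅ Z.

Hence the Betti numbers are b_0 = 1, b_1 = 2, b_2 = 1.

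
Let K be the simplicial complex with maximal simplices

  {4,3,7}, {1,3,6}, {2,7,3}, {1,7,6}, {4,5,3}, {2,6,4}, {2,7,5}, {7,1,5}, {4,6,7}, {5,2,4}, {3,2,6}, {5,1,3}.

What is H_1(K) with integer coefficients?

H_1 ≅ Z/2.

Take the total order 1 < 2 < 3 < 4 < 5 < 6 < 7 on the vertex set. Then K (dimension 2) consists of the simplices:

  0-simplices (7): [1], [2], [3], [4], [5], [6], [7]
  1-simplices (18): [1,3], [1,5], [1,6], [1,7], [2,3], [2,4], [2,5], [2,6], [2,7], [3,4], [3,5], [3,6], [3,7], [4,5], [4,6], [4,7], [5,7], [6,7]
  2-simplices (12): [1,3,5], [1,3,6], [1,5,7], [1,6,7], [2,3,6], [2,3,7], [2,4,5], [2,4,6], [2,5,7], [3,4,5], [3,4,7], [4,6,7]

Hence C_0 ≅ Z^7, C_1 ≅ Z^18, C_2 ≅ Z^12.

∂_1: C_1 → C_0 is given by ∂[p,q] = [q] − [p]. For instance
  ∂[6,7] = [7] − [6].
The 7×18 boundary matrix has rank 6 and Smith normal form diag(1,1,1,1,1,1).

∂_2: C_2 → C_1 sends each 2-simplex [p,q,r] to [q,r] − [p,r] + [p,q]. For instance
  ∂[2,3,6] = [3,6] − [2,6] + [2,3],
  ∂[4,6,7] = [6,7] − [4,7] + [4,6].
As a 18×12 matrix over Z this has rank 12, with invariant factors (1,1,1,1,1,1,1,1,1,1,1,2).

From H_k ≅ ker(∂_k) / im(∂_{k+1}) we obtain:

  H_1: rank ker ∂_1 − rank ∂_2 = (18 − 6) − 12 = 0, and ∂_2 has invariant factor 2 > 1, so H_1 ≅ Z/2.

(K is a triangulation of the real projective plane RP^2.)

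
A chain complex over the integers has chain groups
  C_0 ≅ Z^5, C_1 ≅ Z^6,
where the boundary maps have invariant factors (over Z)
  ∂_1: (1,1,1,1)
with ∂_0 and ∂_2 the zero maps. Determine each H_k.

H_0: b_0 = 5 − 0 − 4 = 1; torsion from ∂_1 factors > 1: none. So H_0 = Z.
H_1: b_1 = 6 − 4 − 0 = 2; torsion from ∂_2 factors > 1: none. So H_1 = Z^2.

H_0 = Z,  H_1 = Z^2.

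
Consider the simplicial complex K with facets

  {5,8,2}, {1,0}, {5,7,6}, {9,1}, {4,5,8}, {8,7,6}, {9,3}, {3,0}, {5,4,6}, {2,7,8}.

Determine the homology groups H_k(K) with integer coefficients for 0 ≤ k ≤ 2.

H_0 ≅ Z^2,  H_1 ≅ Z^2,  H_2 = 0.

We work with the vertex ordering 0 < 1 < 2 < 3 < 4 < 5 < 6 < 7 < 8 < 9. The simplices of K, each written with vertices in increasing order, are:

  0-simplices (10): [0], [1], [2], [3], [4], [5], [6], [7], [8], [9]
  1-simplices (16): [0,1], [0,3], [1,9], [2,5], [2,7], [2,8], [3,9], [4,5], [4,6], [4,8], [5,6], [5,7], [5,8], [6,7], [6,8], [7,8]
  2-simplices (6): [2,5,8], [2,7,8], [4,5,6], [4,5,8], [5,6,7], [6,7,8]

so the chain groups are C_0 ≅ Z^10, C_1 ≅ Z^16, C_2 ≅ Z^6.

Boundary ∂_1: C_1 → C_0 sends each edge [p,q] (with p < q) to q − p.
The 10×16 boundary matrix has rank 8 and Smith normal form diag(1,1,1,1,1,1,1,1).

∂_2: C_2 → C_1 maps a triangle to the signed sum of its edges. For instance
  ∂[4,5,8] = [5,8] − [4,8] + [4,5],
  ∂[2,5,8] = [5,8] − [2,8] + [2,5].
The 16×6 boundary matrix has rank 6 and Smith normal form diag(1,1,1,1,1,1).

Now H_k = ker ∂_k / im ∂_{k+1}, so:

  H_0: rank C_0 − rank ∂_1 = 10 − 8 = 2, and the invariant factors of ∂_1 are all 1, so H_0 = Z^2.
  H_1: rank ker ∂_1 − rank ∂_2 = (16 − 8) − 6 = 2, and the invariant factors of ∂_2 are all 1, so H_1 = Z^2.
  H_2: rank ker ∂_2 − rank ∂_3 = (6 − 6) − 0 = 0, and there is no ∂_3, so H_2 = 0.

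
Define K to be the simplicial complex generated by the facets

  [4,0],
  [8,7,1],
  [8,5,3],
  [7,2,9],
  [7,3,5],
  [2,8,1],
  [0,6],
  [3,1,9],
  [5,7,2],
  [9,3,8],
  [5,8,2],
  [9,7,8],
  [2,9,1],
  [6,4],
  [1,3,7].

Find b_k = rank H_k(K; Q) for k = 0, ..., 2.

b_0 = 2, b_1 = 1, b_2 = 0.

Take the total order 0 < 1 < 2 < 3 < 4 < 5 < 6 < 7 < 8 < 9 on the vertex set. Then K (dimension 2) consists of the simplices:

  0-simplices (10): [0], [1], [2], [3], [4], [5], [6], [7], [8], [9]
  1-simplices (21): [0,4], [0,6], [1,2], [1,3], [1,7], [1,8], [1,9], [2,5], [2,7], [2,8], [2,9], [3,5], [3,7], [3,8], [3,9], [4,6], [5,7], [5,8], [7,8], [7,9], [8,9]
  2-simplices (12): [1,2,8], [1,2,9], [1,3,7], [1,3,9], [1,7,8], [2,5,7], [2,5,8], [2,7,9], [3,5,7], [3,5,8], [3,8,9], [7,8,9]

Hence C_0 ≅ Z^10, C_1 ≅ Z^21, C_2 ≅ Z^12.

The boundary map ∂_1: C_1 → C_0 maps an edge to its endpoints' difference, ∂[p,q] = q − p.
The resulting 10×21 matrix has rank 8, and its Smith normal form has invariant factors (1,1,1,1,1,1,1,1).

The boundary map ∂_2: C_2 → C_1 sends each 2-simplex [p,q,r] to [q,r] − [p,r] + [p,q]. For instance
  ∂[3,5,8] = [5,8] − [3,8] + [3,5],
  ∂[1,3,7] = [3,7] − [1,7] + [1,3].
As a 21×12 matrix over Z this has rank 12, with invariant factors (1,1,1,1,1,1,1,1,1,1,1,2).

Reading off H_k = ker ∂_k / im ∂_{k+1}:

  H_0: rank C_0 − rank ∂_1 = 10 − 8 = 2, and the invariant factors of ∂_1 are all 1, so H_0 ≅ Z^2.
  H_1: rank ker ∂_1 − rank ∂_2 = (21 − 8) − 12 = 1, and ∂_2 has invariant factor 2 > 1, so H_1 ≅ Z ⊕ Z/2.
  H_2: rank ker ∂_2 − rank ∂_3 = (12 − 12) − 0 = 0, and there is no ∂_3, so H_2 ≅ 0.

(K is a triangulation of the disjoint union of the circle S^1 and the real projective plane RP^2.)

Hence the Betti numbers are b_0 = 2, b_1 = 1, b_2 = 0.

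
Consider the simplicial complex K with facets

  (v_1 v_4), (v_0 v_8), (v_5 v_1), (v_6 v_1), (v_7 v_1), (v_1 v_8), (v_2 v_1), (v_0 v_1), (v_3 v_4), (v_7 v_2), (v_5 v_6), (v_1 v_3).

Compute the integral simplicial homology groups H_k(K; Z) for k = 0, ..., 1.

H_0 = Z,  H_1 = Z^4.

K has 9 vertices, 12 edges.
rank ∂_0 = 0, rank ∂_1 = 8 ⇒ b_0 = 9 − 0 − 8 = 1; all invariant factors of ∂_1 are 1 so no torsion. So H_0 = Z.
rank ∂_1 = 8, rank ∂_2 = 0 ⇒ b_1 = 12 − 8 − 0 = 4. So H_1 = Z^4.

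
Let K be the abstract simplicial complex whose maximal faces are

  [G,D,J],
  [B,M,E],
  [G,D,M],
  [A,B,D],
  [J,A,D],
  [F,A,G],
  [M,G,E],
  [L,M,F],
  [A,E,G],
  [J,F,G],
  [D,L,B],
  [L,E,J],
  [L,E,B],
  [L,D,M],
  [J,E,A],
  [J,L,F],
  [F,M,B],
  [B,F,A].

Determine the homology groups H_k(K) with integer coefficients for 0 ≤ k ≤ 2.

H_0 ≅ Z,  H_1 ≅ Z ⊕ Z/2,  H_2 = 0.

Order the vertices as A < B < D < E < F < G < J < L < M. Listing each simplex with vertices in this order, K has dimension 2 with simplices:

  0-simplices (9): A, B, D, E, F, G, J, L, M
  1-simplices (27): AB, AD, AE, AF, AG, AJ, BD, BE, BF, BL, BM, DG, DJ, DL, DM, EG, EJ, EL, EM, FG, FJ, FL, FM, GJ, GM, JL, LM
  2-simplices (18): ABD, ABF, ADJ, AEG, AEJ, AFG, BDL, BEL, BEM, BFM, DGJ, DGM, DLM, EGM, EJL, FGJ, FJL, FLM

Hence C_0 ≅ Z^9, C_1 ≅ Z^27, C_2 ≅ Z^18.

The boundary map ∂_1: C_1 → C_0 is given by ∂[p,q] = [q] − [p].
As a 9×27 matrix over Z this has rank 8, with invariant factors (1,1,1,1,1,1,1,1).

Boundary ∂_2: C_2 → C_1 maps a triangle to the signed sum of its edges. For instance
  ∂ABD = BD − AD + AB,
  ∂BEL = EL − BL + BE.
As a 27×18 matrix over Z this has rank 18, with invariant factors (1,1,1,1,1,1,1,1,1,1,1,1,1,1,1,1,1,2).

Reading off H_k = ker ∂_k / im ∂_{k+1}:

  H_0: rank C_0 − rank ∂_1 = 9 − 8 = 1, and the invariant factors of ∂_1 are all 1, so H_0 = Z.
  H_1: rank ker ∂_1 − rank ∂_2 = (27 − 8) − 18 = 1, and ∂_2 has invariant factor 2 > 1, so H_1 = Z ⊕ Z/2.
  H_2: rank ker ∂_2 − rank ∂_3 = (18 − 18) − 0 = 0, and there is no ∂_3, so H_2 = 0.

(K is a triangulation of the Klein bottle.)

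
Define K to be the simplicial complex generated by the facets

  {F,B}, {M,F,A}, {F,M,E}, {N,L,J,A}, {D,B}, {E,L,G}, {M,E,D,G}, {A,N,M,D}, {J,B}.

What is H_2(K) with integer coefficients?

We work with the vertex ordering A < B < D < E < F < G < J < L < M < N. The simplices of K, each written with vertices in increasing order, are:

  0-simplices (10): A, B, D, E, F, G, J, L, M, N
  1-simplices (24): AD, AF, AJ, AL, AM, AN, BD, BF, BJ, DE, DG, DM, DN, EF, EG, EL, EM, FM, GL, GM, JL, JN, LN, MN
  2-simplices (15): ADM, ADN, AFM, AJL, AJN, ALN, AMN, DEG, DEM, DGM, DMN, EFM, EGL, EGM, JLN
  3-simplices (3): ADMN, AJLN, DEGM

so the chain groups are C_0 ≅ Z^10, C_1 ≅ Z^24, C_2 ≅ Z^15, C_3 ≅ Z^3.

The boundary map ∂_1: C_1 → C_0 maps an edge to its endpoints' difference, ∂[p,q] = q − p.
The resulting 10×24 matrix has rank 9, and its Smith normal form has invariant factors (1,1,1,1,1,1,1,1,1).

Boundary ∂_2: C_2 → C_1 maps a triangle to the signed sum of its edges. For instance
  ∂ALN = LN − AN + AL,
  ∂DMN = MN − DN + DM.
As a 24×15 matrix over Z this has rank 12, with invariant factors (1,1,1,1,1,1,1,1,1,1,1,1).

Boundary ∂_3: C_3 → C_2 sends each 3-simplex σ to the alternating sum Σ_i (−1)^i (σ with its i-th vertex removed). For instance
  ∂AJLN = JLN − ALN + AJN − AJL,
  ∂ADMN = DMN − AMN + ADN − ADM.
As a 15×3 matrix over Z this has rank 3, with invariant factors (1,1,1).

From H_k ≅ ker(∂_k) / im(∂_{k+1}) we obtain:

  H_2: rank ker ∂_2 − rank ∂_3 = (15 − 12) − 3 = 0, and the invariant factors of ∂_3 are all 1, so H_2 = 0.

H_2 = 0.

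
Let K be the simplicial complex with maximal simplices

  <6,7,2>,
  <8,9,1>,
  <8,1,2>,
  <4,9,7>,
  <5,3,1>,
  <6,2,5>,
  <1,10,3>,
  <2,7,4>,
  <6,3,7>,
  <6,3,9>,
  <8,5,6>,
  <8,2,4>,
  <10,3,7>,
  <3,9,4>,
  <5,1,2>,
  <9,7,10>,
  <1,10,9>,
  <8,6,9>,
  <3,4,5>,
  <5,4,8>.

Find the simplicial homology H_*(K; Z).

H_0 ≅ Z,  H_1 ≅ Z ⊕ Z/2Z,  H_2 = 0.

Take the total order 1 < 2 < 3 < 4 < 5 < 6 < 7 < 8 < 9 < 10 on the vertex set. Then K (dimension 2) consists of the simplices:

  0-simplices (10): [1], [2], [3], [4], [5], [6], [7], [8], [9], [10]
  1-simplices (30): (30 of them)
  2-simplices (20): (20 of them)

giving chain groups C_0 ≅ Z^10, C_1 ≅ Z^30, C_2 ≅ Z^20.

∂_1: C_1 → C_0 is given by ∂[p,q] = [q] − [p].
As a 10×30 matrix over Z this has rank 9, with invariant factors (1,1,1,1,1,1,1,1,1).

Boundary ∂_2: C_2 → C_1 acts by ∂[p,q,r] = [q,r] − [p,r] + [p,q]. For instance
  ∂[1,8,9] = [8,9] − [1,9] + [1,8],
  ∂[2,4,8] = [4,8] − [2,8] + [2,4].
This gives a 30×20 integer matrix of rank 20; reducing to Smith normal form yields diagonal entries (1,1,1,1,1,1,1,1,1,1,1,1,1,1,1,1,1,1,1,2).

Reading off H_k = ker ∂_k / im ∂_{k+1}:

  H_0: rank C_0 − rank ∂_1 = 10 − 9 = 1, and the invariant factors of ∂_1 are all 1, so H_0 = Z.
  H_1: rank ker ∂_1 − rank ∂_2 = (30 − 9) − 20 = 1, and ∂_2 has invariant factor 2 > 1, so H_1 = Z ⊕ Z/2Z.
  H_2: rank ker ∂_2 − rank ∂_3 = (20 − 20) − 0 = 0, and there is no ∂_3, so H_2 = 0.

As a check, the Euler characteristic is 10 − 30 + 20 = 0, which agrees with 1 − 1 + 0 = 0.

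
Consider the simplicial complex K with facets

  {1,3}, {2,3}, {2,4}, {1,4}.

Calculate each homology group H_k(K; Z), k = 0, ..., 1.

Order the vertices as 1 < 2 < 3 < 4. Listing each simplex with vertices in this order, K has dimension 1 with simplices:

  0-simplices (4): [1], [2], [3], [4]
  1-simplices (4): [1,3], [1,4], [2,3], [2,4]

so the chain groups are C_0 ≅ Z^4, C_1 ≅ Z^4.

The boundary map ∂_1: C_1 → C_0 is given by ∂[p,q] = [q] − [p].
This gives a 4×4 integer matrix of rank 3; reducing to Smith normal form yields diagonal entries (1,1,1).

From H_k ≅ ker(∂_k) / im(∂_{k+1}) we obtain:

  H_0: rank C_0 − rank ∂_1 = 4 − 3 = 1, and the invariant factors of ∂_1 are all 1, so H_0 = Z.
  H_1: rank ker ∂_1 − rank ∂_2 = (4 − 3) − 0 = 1, and there is no ∂_2, so H_1 = Z.

(K is a triangulation of the circle S^1.)

H_0 = Z,  H_1 = Z.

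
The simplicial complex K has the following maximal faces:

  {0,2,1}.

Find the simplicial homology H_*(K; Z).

We work with the vertex ordering 0 < 1 < 2. The simplices of K, each written with vertices in increasing order, are:

  0-simplices (3): [0], [1], [2]
  1-simplices (3): [0,1], [0,2], [1,2]
  2-simplices (1): [0,1,2]

so the chain groups are C_0 ≅ Z^3, C_1 ≅ Z^3, C_2 ≅ Z^1.

∂_1: C_1 → C_0 sends each edge [p,q] (with p < q) to q − p. For instance
  ∂[1,2] = [2] − [1].
As a 3×3 matrix over Z this has rank 2, with invariant factors (1,1).

The boundary map ∂_2: C_2 → C_1 maps a triangle to the signed sum of its edges. For instance
  ∂[0,1,2] = [1,2] − [0,2] + [0,1].
This gives a 3×1 integer matrix of rank 1; reducing to Smith normal form yields diagonal entries (1).

Computing H_k = (kernel of ∂_k) / (image of ∂_{k+1}):

  H_0: rank C_0 − rank ∂_1 = 3 − 2 = 1, and the invariant factors of ∂_1 are all 1, so H_0 = Z.
  H_1: rank ker ∂_1 − rank ∂_2 = (3 − 2) − 1 = 0, and the invariant factors of ∂_2 are all 1, so H_1 = 0.
  H_2: rank ker ∂_2 − rank ∂_3 = (1 − 1) − 0 = 0, and there is no ∂_3, so H_2 = 0.

As a check, the Euler characteristic is 3 − 3 + 1 = 1, which agrees with 1 − 0 + 0 = 1.

H_0 ≅ Z,  H_1 = 0,  H_2 = 0.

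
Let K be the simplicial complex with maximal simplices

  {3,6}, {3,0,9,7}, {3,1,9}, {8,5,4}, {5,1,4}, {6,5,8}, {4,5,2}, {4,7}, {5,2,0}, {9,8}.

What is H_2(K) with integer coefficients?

We work with the vertex ordering 0 < 1 < 2 < 3 < 4 < 5 < 6 < 7 < 8 < 9. The simplices of K, each written with vertices in increasing order, are:

  0-simplices (10): [0], [1], [2], [3], [4], [5], [6], [7], [8], [9]
  1-simplices (22): [0,2], [0,3], [0,5], [0,7], [0,9], [1,3], [1,4], [1,5], [1,9], [2,4], [2,5], [3,6], [3,7], [3,9], [4,5], [4,7], [4,8], [5,6], [5,8], [6,8], [7,9], [8,9]
  2-simplices (10): [0,2,5], [0,3,7], [0,3,9], [0,7,9], [1,3,9], [1,4,5], [2,4,5], [3,7,9], [4,5,8], [5,6,8]
  3-simplices (1): [0,3,7,9]

Hence C_0 ≅ Z^10, C_1 ≅ Z^22, C_2 ≅ Z^10, C_3 ≅ Z^1.

∂_1: C_1 → C_0 is given by ∂[p,q] = [q] − [p]. For instance
  ∂[8,9] = [9] − [8].
The resulting 10×22 matrix has rank 9, and its Smith normal form has invariant factors (1,1,1,1,1,1,1,1,1).

Boundary ∂_2: C_2 → C_1 sends each 2-simplex [p,q,r] to [q,r] − [p,r] + [p,q]. For instance
  ∂[0,3,9] = [3,9] − [0,9] + [0,3],
  ∂[1,4,5] = [4,5] − [1,5] + [1,4].
The 22×10 boundary matrix has rank 9 and Smith normal form diag(1,1,1,1,1,1,1,1,1).

Boundary ∂_3: C_3 → C_2 sends each 3-simplex σ to the alternating sum Σ_i (−1)^i (σ with its i-th vertex removed). For instance
  ∂[0,3,7,9] = [3,7,9] − [0,7,9] + [0,3,9] − [0,3,7].
The resulting 10×1 matrix has rank 1, and its Smith normal form has invariant factors (1).

Reading off H_k = ker ∂_k / im ∂_{k+1}:

  H_2: rank ker ∂_2 − rank ∂_3 = (10 − 9) − 1 = 0, and the invariant factors of ∂_3 are all 1, so H_2 ≅ 0.

H_2 ≅ 0.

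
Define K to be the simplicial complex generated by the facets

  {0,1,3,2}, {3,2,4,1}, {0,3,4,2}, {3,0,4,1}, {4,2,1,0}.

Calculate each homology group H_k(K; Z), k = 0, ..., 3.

We work with the vertex ordering 0 < 1 < 2 < 3 < 4. The simplices of K, each written with vertices in increasing order, are:

  0-simplices (5): [0], [1], [2], [3], [4]
  1-simplices (10): [0,1], [0,2], [0,3], [0,4], [1,2], [1,3], [1,4], [2,3], [2,4], [3,4]
  2-simplices (10): [0,1,2], [0,1,3], [0,1,4], [0,2,3], [0,2,4], [0,3,4], [1,2,3], [1,2,4], [1,3,4], [2,3,4]
  3-simplices (5): [0,1,2,3], [0,1,2,4], [0,1,3,4], [0,2,3,4], [1,2,3,4]

Hence C_0 ≅ Z^5, C_1 ≅ Z^10, C_2 ≅ Z^10, C_3 ≅ Z^5.

∂_1: C_1 → C_0 maps an edge to its endpoints' difference, ∂[p,q] = q − p.
The resulting 5×10 matrix has rank 4, and its Smith normal form has invariant factors (1,1,1,1).

Boundary ∂_2: C_2 → C_1 maps a triangle to the signed sum of its edges. For instance
  ∂[0,1,4] = [1,4] − [0,4] + [0,1],
  ∂[1,2,3] = [2,3] − [1,3] + [1,2].
As a 10×10 matrix over Z this has rank 6, with invariant factors (1,1,1,1,1,1).

Boundary ∂_3: C_3 → C_2 sends each 3-simplex σ to the alternating sum Σ_i (−1)^i (σ with its i-th vertex removed). For instance
  ∂[1,2,3,4] = [2,3,4] − [1,3,4] + [1,2,4] − [1,2,3],
  ∂[0,1,2,3] = [1,2,3] − [0,2,3] + [0,1,3] − [0,1,2].
The resulting 10×5 matrix has rank 4, and its Smith normal form has invariant factors (1,1,1,1).

Computing H_k = (kernel of ∂_k) / (image of ∂_{k+1}):

  H_0: rank C_0 − rank ∂_1 = 5 − 4 = 1, and the invariant factors of ∂_1 are all 1, so H_0 ≅ Z.
  H_1: rank ker ∂_1 − rank ∂_2 = (10 − 4) − 6 = 0, and the invariant factors of ∂_2 are all 1, so H_1 ≅ 0.
  H_2: rank ker ∂_2 − rank ∂_3 = (10 − 6) − 4 = 0, and the invariant factors of ∂_3 are all 1, so H_2 ≅ 0.
  H_3: rank ker ∂_3 − rank ∂_4 = (5 − 4) − 0 = 1, and there is no ∂_4, so H_3 ≅ Z.

As a check, the Euler characteristic is 5 − 10 + 10 − 5 = 0, which agrees with 1 − 0 + 0 − 1 = 0.
(K is a triangulation of the 3-sphere S^3.)

H_0 = Z,  H_1 = 0,  H_2 = 0,  H_3 = Z.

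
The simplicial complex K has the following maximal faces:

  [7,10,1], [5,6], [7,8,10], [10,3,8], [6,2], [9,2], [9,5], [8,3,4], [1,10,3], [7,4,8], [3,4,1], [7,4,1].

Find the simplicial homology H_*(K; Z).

H_0 = Z^2,  H_1 = Z,  H_2 = Z.

Take the total order 1 < 2 < 3 < 4 < 5 < 6 < 7 < 8 < 9 < 10 on the vertex set. Then K (dimension 2) consists of the simplices:

  0-simplices (10): [1], [2], [3], [4], [5], [6], [7], [8], [9], [10]
  1-simplices (16): [1,3], [1,4], [1,7], [1,10], [2,6], [2,9], [3,4], [3,8], [3,10], [4,7], [4,8], [5,6], [5,9], [7,8], [7,10], [8,10]
  2-simplices (8): [1,3,4], [1,3,10], [1,4,7], [1,7,10], [3,4,8], [3,8,10], [4,7,8], [7,8,10]

Hence C_0 ≅ Z^10, C_1 ≅ Z^16, C_2 ≅ Z^8.

The boundary map ∂_1: C_1 → C_0 is given by ∂[p,q] = [q] − [p]. For instance
  ∂[7,10] = [10] − [7].
This gives a 10×16 integer matrix of rank 8; reducing to Smith normal form yields diagonal entries (1,1,1,1,1,1,1,1).

Boundary ∂_2: C_2 → C_1 maps a triangle to the signed sum of its edges. For instance
  ∂[1,4,7] = [4,7] − [1,7] + [1,4],
  ∂[3,8,10] = [8,10] − [3,10] + [3,8].
This gives a 16×8 integer matrix of rank 7; reducing to Smith normal form yields diagonal entries (1,1,1,1,1,1,1).

From H_k ≅ ker(∂_k) / im(∂_{k+1}) we obtain:

  H_0: rank C_0 − rank ∂_1 = 10 − 8 = 2, and the invariant factors of ∂_1 are all 1, so H_0 = Z^2.
  H_1: rank ker ∂_1 − rank ∂_2 = (16 − 8) − 7 = 1, and the invariant factors of ∂_2 are all 1, so H_1 = Z.
  H_2: rank ker ∂_2 − rank ∂_3 = (8 − 7) − 0 = 1, and there is no ∂_3, so H_2 = Z.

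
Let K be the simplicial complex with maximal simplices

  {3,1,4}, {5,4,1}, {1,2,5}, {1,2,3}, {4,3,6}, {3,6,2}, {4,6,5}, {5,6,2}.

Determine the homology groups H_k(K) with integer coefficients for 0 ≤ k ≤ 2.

H_0 ≅ Z,  H_1 = 0,  H_2 ≅ Z.

Take the total order 1 < 2 < 3 < 4 < 5 < 6 on the vertex set. Then K (dimension 2) consists of the simplices:

  0-simplices (6): [1], [2], [3], [4], [5], [6]
  1-simplices (12): [1,2], [1,3], [1,4], [1,5], [2,3], [2,5], [2,6], [3,4], [3,6], [4,5], [4,6], [5,6]
  2-simplices (8): [1,2,3], [1,2,5], [1,3,4], [1,4,5], [2,3,6], [2,5,6], [3,4,6], [4,5,6]

so the chain groups are C_0 ≅ Z^6, C_1 ≅ Z^12, C_2 ≅ Z^8.

The boundary map ∂_1: C_1 → C_0 maps an edge to its endpoints' difference, ∂[p,q] = q − p. For instance
  ∂[3,4] = [4] − [3].
As a 6×12 matrix over Z this has rank 5, with invariant factors (1,1,1,1,1).

Boundary ∂_2: C_2 → C_1 maps a triangle to the signed sum of its edges. For instance
  ∂[4,5,6] = [5,6] − [4,6] + [4,5],
  ∂[1,4,5] = [4,5] − [1,5] + [1,4].
This gives a 12×8 integer matrix of rank 7; reducing to Smith normal form yields diagonal entries (1,1,1,1,1,1,1).

Computing H_k = (kernel of ∂_k) / (image of ∂_{k+1}):

  H_0: rank C_0 − rank ∂_1 = 6 − 5 = 1, and the invariant factors of ∂_1 are all 1, so H_0 ≅ Z.
  H_1: rank ker ∂_1 − rank ∂_2 = (12 − 5) − 7 = 0, and the invariant factors of ∂_2 are all 1, so H_1 ≅ 0.
  H_2: rank ker ∂_2 − rank ∂_3 = (8 − 7) − 0 = 1, and there is no ∂_3, so H_2 ≅ Z.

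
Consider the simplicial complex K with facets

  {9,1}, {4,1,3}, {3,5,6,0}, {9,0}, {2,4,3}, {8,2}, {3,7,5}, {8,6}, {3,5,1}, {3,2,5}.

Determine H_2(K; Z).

H_2 ≅ 0.

We work with the vertex ordering 0 < 1 < 2 < 3 < 4 < 5 < 6 < 7 < 8 < 9. The simplices of K, each written with vertices in increasing order, are:

  0-simplices (10): [0], [1], [2], [3], [4], [5], [6], [7], [8], [9]
  1-simplices (19): [0,3], [0,5], [0,6], [0,9], [1,3], [1,4], [1,5], [1,9], [2,3], [2,4], [2,5], [2,8], [3,4], [3,5], [3,6], [3,7], [5,6], [5,7], [6,8]
  2-simplices (9): [0,3,5], [0,3,6], [0,5,6], [1,3,4], [1,3,5], [2,3,4], [2,3,5], [3,5,6], [3,5,7]
  3-simplices (1): [0,3,5,6]

so the chain groups are C_0 ≅ Z^10, C_1 ≅ Z^19, C_2 ≅ Z^9, C_3 ≅ Z^1.

Boundary ∂_1: C_1 → C_0 sends each edge [p,q] (with p < q) to q − p. For instance
  ∂[5,6] = [6] − [5].
This gives a 10×19 integer matrix of rank 9; reducing to Smith normal form yields diagonal entries (1,1,1,1,1,1,1,1,1).

∂_2: C_2 → C_1 maps a triangle to the signed sum of its edges. For instance
  ∂[2,3,5] = [3,5] − [2,5] + [2,3],
  ∂[1,3,5] = [3,5] − [1,5] + [1,3].
The 19×9 boundary matrix has rank 8 and Smith normal form diag(1,1,1,1,1,1,1,1).

Boundary ∂_3: C_3 → C_2 sends each 3-simplex σ to the alternating sum Σ_i (−1)^i (σ with its i-th vertex removed). For instance
  ∂[0,3,5,6] = [3,5,6] − [0,5,6] + [0,3,6] − [0,3,5].
As a 9×1 matrix over Z this has rank 1, with invariant factors (1).

From H_k ≅ ker(∂_k) / im(∂_{k+1}) we obtain:

  H_2: rank ker ∂_2 − rank ∂_3 = (9 − 8) − 1 = 0, and the invariant factors of ∂_3 are all 1, so H_2 ≅ 0.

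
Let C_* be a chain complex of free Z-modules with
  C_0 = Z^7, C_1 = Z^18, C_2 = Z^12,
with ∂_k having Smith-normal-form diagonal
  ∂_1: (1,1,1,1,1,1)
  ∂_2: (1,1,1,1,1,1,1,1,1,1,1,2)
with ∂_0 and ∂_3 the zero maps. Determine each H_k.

H_0 ≅ Z,  H_1 ≅ Z/2Z,  H_2 = 0.

H_0: b_0 = 7 − 0 − 6 = 1; torsion from ∂_1 factors > 1: none. So H_0 ≅ Z.
H_1: b_1 = 18 − 6 − 12 = 0; torsion from ∂_2 factors > 1: [2]. So H_1 ≅ Z/2Z.
H_2: b_2 = 12 − 12 − 0 = 0; torsion from ∂_3 factors > 1: none. So H_2 ≅ 0.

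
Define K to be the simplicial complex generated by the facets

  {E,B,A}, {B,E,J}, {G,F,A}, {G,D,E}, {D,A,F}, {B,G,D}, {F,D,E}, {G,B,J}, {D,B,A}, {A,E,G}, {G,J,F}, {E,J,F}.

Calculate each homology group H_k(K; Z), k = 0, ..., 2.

Order the vertices as A < B < D < E < F < G < J. Listing each simplex with vertices in this order, K has dimension 2 with simplices:

  0-simplices (7): A, B, D, E, F, G, J
  1-simplices (18): AB, AD, AE, AF, AG, BD, BE, BG, BJ, DE, DF, DG, EF, EG, EJ, FG, FJ, GJ
  2-simplices (12): ABD, ABE, ADF, AEG, AFG, BDG, BEJ, BGJ, DEF, DEG, EFJ, FGJ

Hence C_0 ≅ Z^7, C_1 ≅ Z^18, C_2 ≅ Z^12.

Boundary ∂_1: C_1 → C_0 sends each edge [p,q] (with p < q) to q − p. For instance
  ∂FJ = J − F.
The 7×18 boundary matrix has rank 6 and Smith normal form diag(1,1,1,1,1,1).

The boundary map ∂_2: C_2 → C_1 maps a triangle to the signed sum of its edges. For instance
  ∂ADF = DF − AF + AD,
  ∂BEJ = EJ − BJ + BE.
This gives a 18×12 integer matrix of rank 12; reducing to Smith normal form yields diagonal entries (1,1,1,1,1,1,1,1,1,1,1,2).

Now H_k = ker ∂_k / im ∂_{k+1}, so:

  H_0: rank C_0 − rank ∂_1 = 7 − 6 = 1, and the invariant factors of ∂_1 are all 1, so H_0 ≅ Z.
  H_1: rank ker ∂_1 − rank ∂_2 = (18 − 6) − 12 = 0, and ∂_2 has invariant factor 2 > 1, so H_1 ≅ Z/2Z.
  H_2: rank ker ∂_2 − rank ∂_3 = (12 − 12) − 0 = 0, and there is no ∂_3, so H_2 ≅ 0.

As a check, the Euler characteristic is 7 − 18 + 12 = 1, which agrees with 1 − 0 + 0 = 1.

H_0 = Z,  H_1 = Z/2Z,  H_2 = 0.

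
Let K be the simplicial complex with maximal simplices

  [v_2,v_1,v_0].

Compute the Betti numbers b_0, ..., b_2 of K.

b_0 = 1, b_1 = 0, b_2 = 0.

We work with the vertex ordering v_0 < v_1 < v_2. The simplices of K, each written with vertices in increasing order, are:

  0-simplices (3): [v_0], [v_1], [v_2]
  1-simplices (3): [v_0,v_1], [v_0,v_2], [v_1,v_2]
  2-simplices (1): [v_0,v_1,v_2]

Hence C_0 ≅ Z^3, C_1 ≅ Z^3, C_2 ≅ Z^1.

∂_1: C_1 → C_0 maps an edge to its endpoints' difference, ∂[p,q] = q − p.
The 3×3 boundary matrix has rank 2 and Smith normal form diag(1,1).

Boundary ∂_2: C_2 → C_1 maps a triangle to the signed sum of its edges. For instance
  ∂[v_0,v_1,v_2] = [v_1,v_2] − [v_0,v_2] + [v_0,v_1].
The resulting 3×1 matrix has rank 1, and its Smith normal form has invariant factors (1).

Now H_k = ker ∂_k / im ∂_{k+1}, so:

  H_0: rank C_0 − rank ∂_1 = 3 − 2 = 1, and the invariant factors of ∂_1 are all 1, so H_0 ≅ Z.
  H_1: rank ker ∂_1 − rank ∂_2 = (3 − 2) − 1 = 0, and the invariant factors of ∂_2 are all 1, so H_1 ≅ 0.
  H_2: rank ker ∂_2 − rank ∂_3 = (1 − 1) − 0 = 0, and there is no ∂_3, so H_2 ≅ 0.

As a check, the Euler characteristic is 3 − 3 + 1 = 1, which agrees with 1 − 0 + 0 = 1.
(K is a triangulation of the 2-simplex.)

Hence the Betti numbers are b_0 = 1, b_1 = 0, b_2 = 0.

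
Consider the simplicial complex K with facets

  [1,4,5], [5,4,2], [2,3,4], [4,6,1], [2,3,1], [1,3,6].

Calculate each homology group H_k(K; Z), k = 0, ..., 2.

H_0 = Z,  H_1 = Z,  H_2 = 0.

Order the vertices as 1 < 2 < 3 < 4 < 5 < 6. Listing each simplex with vertices in this order, K has dimension 2 with simplices:

  0-simplices (6): [1], [2], [3], [4], [5], [6]
  1-simplices (12): [1,2], [1,3], [1,4], [1,5], [1,6], [2,3], [2,4], [2,5], [3,4], [3,6], [4,5], [4,6]
  2-simplices (6): [1,2,3], [1,3,6], [1,4,5], [1,4,6], [2,3,4], [2,4,5]

so the chain groups are C_0 ≅ Z^6, C_1 ≅ Z^12, C_2 ≅ Z^6.

The boundary map ∂_1: C_1 → C_0 maps an edge to its endpoints' difference, ∂[p,q] = q − p. For instance
  ∂[1,6] = [6] − [1].
This gives a 6×12 integer matrix of rank 5; reducing to Smith normal form yields diagonal entries (1,1,1,1,1).

Boundary ∂_2: C_2 → C_1 acts by ∂[p,q,r] = [q,r] − [p,r] + [p,q]. For instance
  ∂[2,3,4] = [3,4] − [2,4] + [2,3],
  ∂[1,4,6] = [4,6] − [1,6] + [1,4].
The resulting 12×6 matrix has rank 6, and its Smith normal form has invariant factors (1,1,1,1,1,1).

Reading off H_k = ker ∂_k / im ∂_{k+1}:

  H_0: rank C_0 − rank ∂_1 = 6 − 5 = 1, and the invariant factors of ∂_1 are all 1, so H_0 ≅ Z.
  H_1: rank ker ∂_1 − rank ∂_2 = (12 − 5) − 6 = 1, and the invariant factors of ∂_2 are all 1, so H_1 ≅ Z.
  H_2: rank ker ∂_2 − rank ∂_3 = (6 − 6) − 0 = 0, and there is no ∂_3, so H_2 ≅ 0.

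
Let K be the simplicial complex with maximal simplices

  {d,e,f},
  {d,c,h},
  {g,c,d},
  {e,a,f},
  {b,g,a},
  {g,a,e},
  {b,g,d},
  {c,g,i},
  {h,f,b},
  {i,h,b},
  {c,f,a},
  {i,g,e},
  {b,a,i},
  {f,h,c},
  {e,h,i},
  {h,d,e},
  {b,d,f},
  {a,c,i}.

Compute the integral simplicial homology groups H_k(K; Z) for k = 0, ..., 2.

H_0 ≅ Z,  H_1 ≅ Z × Z/2,  H_2 = 0.

Take the total order a < b < c < d < e < f < g < h < i on the vertex set. Then K (dimension 2) consists of the simplices:

  0-simplices (9): a, b, c, d, e, f, g, h, i
  1-simplices (27): ab, ac, ae, af, ag, ai, bd, bf, bg, bh, bi, cd, cf, cg, ch, ci, de, df, dg, dh, ef, eg, eh, ei, fh, gi, hi
  2-simplices (18): abg, abi, acf, aci, aef, aeg, bdf, bdg, bfh, bhi, cdg, cdh, cfh, cgi, def, deh, egi, ehi

giving chain groups C_0 ≅ Z^9, C_1 ≅ Z^27, C_2 ≅ Z^18.

∂_1: C_1 → C_0 maps an edge to its endpoints' difference, ∂[p,q] = q − p.
As a 9×27 matrix over Z this has rank 8, with invariant factors (1,1,1,1,1,1,1,1).

The boundary map ∂_2: C_2 → C_1 acts by ∂[p,q,r] = [q,r] − [p,r] + [p,q]. For instance
  ∂abi = bi − ai + ab,
  ∂cdg = dg − cg + cd.
The 27×18 boundary matrix has rank 18 and Smith normal form diag(1,1,1,1,1,1,1,1,1,1,1,1,1,1,1,1,1,2).

From H_k ≅ ker(∂_k) / im(∂_{k+1}) we obtain:

  H_0: rank C_0 − rank ∂_1 = 9 − 8 = 1, and the invariant factors of ∂_1 are all 1, so H_0 ≅ Z.
  H_1: rank ker ∂_1 − rank ∂_2 = (27 − 8) − 18 = 1, and ∂_2 has invariant factor 2 > 1, so H_1 ≅ Z × Z/2.
  H_2: rank ker ∂_2 − rank ∂_3 = (18 − 18) − 0 = 0, and there is no ∂_3, so H_2 ≅ 0.

As a check, the Euler characteristic is 9 − 27 + 18 = 0, which agrees with 1 − 1 + 0 = 0.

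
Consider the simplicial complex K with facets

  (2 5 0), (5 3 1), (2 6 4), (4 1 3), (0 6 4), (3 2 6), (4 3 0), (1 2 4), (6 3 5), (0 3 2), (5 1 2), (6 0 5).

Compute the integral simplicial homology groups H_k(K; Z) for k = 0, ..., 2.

We work with the vertex ordering 0 < 1 < 2 < 3 < 4 < 5 < 6. The simplices of K, each written with vertices in increasing order, are:

  0-simplices (7): [0], [1], [2], [3], [4], [5], [6]
  1-simplices (18): [0,2], [0,3], [0,4], [0,5], [0,6], [1,2], [1,3], [1,4], [1,5], [2,3], [2,4], [2,5], [2,6], [3,4], [3,5], [3,6], [4,6], [5,6]
  2-simplices (12): [0,2,3], [0,2,5], [0,3,4], [0,4,6], [0,5,6], [1,2,4], [1,2,5], [1,3,4], [1,3,5], [2,3,6], [2,4,6], [3,5,6]

so the chain groups are C_0 ≅ Z^7, C_1 ≅ Z^18, C_2 ≅ Z^12.

The boundary map ∂_1: C_1 → C_0 maps an edge to its endpoints' difference, ∂[p,q] = q − p. For instance
  ∂[3,6] = [6] − [3].
The resulting 7×18 matrix has rank 6, and its Smith normal form has invariant factors (1,1,1,1,1,1).

∂_2: C_2 → C_1 maps a triangle to the signed sum of its edges. For instance
  ∂[1,2,5] = [2,5] − [1,5] + [1,2],
  ∂[3,5,6] = [5,6] − [3,6] + [3,5].
The 18×12 boundary matrix has rank 12 and Smith normal form diag(1,1,1,1,1,1,1,1,1,1,1,2).

Computing H_k = (kernel of ∂_k) / (image of ∂_{k+1}):

  H_0: rank C_0 − rank ∂_1 = 7 − 6 = 1, and the invariant factors of ∂_1 are all 1, so H_0 = Z.
  H_1: rank ker ∂_1 − rank ∂_2 = (18 − 6) − 12 = 0, and ∂_2 has invariant factor 2 > 1, so H_1 = Z_2.
  H_2: rank ker ∂_2 − rank ∂_3 = (12 − 12) − 0 = 0, and there is no ∂_3, so H_2 = 0.

H_0 = Z,  H_1 = Z_2,  H_2 = 0.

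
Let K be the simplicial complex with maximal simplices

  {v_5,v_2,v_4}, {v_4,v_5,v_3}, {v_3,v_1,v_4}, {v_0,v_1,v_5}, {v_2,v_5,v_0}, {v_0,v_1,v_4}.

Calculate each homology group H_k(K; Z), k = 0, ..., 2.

Order the vertices as v_0 < v_1 < v_2 < v_3 < v_4 < v_5. Listing each simplex with vertices in this order, K has dimension 2 with simplices:

  0-simplices (6): [v_0], [v_1], [v_2], [v_3], [v_4], [v_5]
  1-simplices (12): [v_0,v_1], [v_0,v_2], [v_0,v_4], [v_0,v_5], [v_1,v_3], [v_1,v_4], [v_1,v_5], [v_2,v_4], [v_2,v_5], [v_3,v_4], [v_3,v_5], [v_4,v_5]
  2-simplices (6): [v_0,v_1,v_4], [v_0,v_1,v_5], [v_0,v_2,v_5], [v_1,v_3,v_4], [v_2,v_4,v_5], [v_3,v_4,v_5]

so the chain groups are C_0 ≅ Z^6, C_1 ≅ Z^12, C_2 ≅ Z^6.

The boundary map ∂_1: C_1 → C_0 maps an edge to its endpoints' difference, ∂[p,q] = q − p.
This gives a 6×12 integer matrix of rank 5; reducing to Smith normal form yields diagonal entries (1,1,1,1,1).

∂_2: C_2 → C_1 maps a triangle to the signed sum of its edges. For instance
  ∂[v_2,v_4,v_5] = [v_4,v_5] − [v_2,v_5] + [v_2,v_4],
  ∂[v_0,v_2,v_5] = [v_2,v_5] − [v_0,v_5] + [v_0,v_2].
The resulting 12×6 matrix has rank 6, and its Smith normal form has invariant factors (1,1,1,1,1,1).

Reading off H_k = ker ∂_k / im ∂_{k+1}:

  H_0: rank C_0 − rank ∂_1 = 6 − 5 = 1, and the invariant factors of ∂_1 are all 1, so H_0 = Z.
  H_1: rank ker ∂_1 − rank ∂_2 = (12 − 5) − 6 = 1, and the invariant factors of ∂_2 are all 1, so H_1 = Z.
  H_2: rank ker ∂_2 − rank ∂_3 = (6 − 6) − 0 = 0, and there is no ∂_3, so H_2 = 0.

(K is a triangulation of the cylinder S^1 x I.)

H_0 ≅ Z,  H_1 ≅ Z,  H_2 = 0.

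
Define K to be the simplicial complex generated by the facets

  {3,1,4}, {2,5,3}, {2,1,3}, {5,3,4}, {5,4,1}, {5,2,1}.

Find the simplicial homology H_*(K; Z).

We work with the vertex ordering 1 < 2 < 3 < 4 < 5. The simplices of K, each written with vertices in increasing order, are:

  0-simplices (5): [1], [2], [3], [4], [5]
  1-simplices (9): [1,2], [1,3], [1,4], [1,5], [2,3], [2,5], [3,4], [3,5], [4,5]
  2-simplices (6): [1,2,3], [1,2,5], [1,3,4], [1,4,5], [2,3,5], [3,4,5]

Hence C_0 ≅ Z^5, C_1 ≅ Z^9, C_2 ≅ Z^6.

The boundary map ∂_1: C_1 → C_0 is given by ∂[p,q] = [q] − [p]. For instance
  ∂[1,3] = [3] − [1].
This gives a 5×9 integer matrix of rank 4; reducing to Smith normal form yields diagonal entries (1,1,1,1).

Boundary ∂_2: C_2 → C_1 maps a triangle to the signed sum of its edges. For instance
  ∂[3,4,5] = [4,5] − [3,5] + [3,4],
  ∂[2,3,5] = [3,5] − [2,5] + [2,3].
This gives a 9×6 integer matrix of rank 5; reducing to Smith normal form yields diagonal entries (1,1,1,1,1).

Computing H_k = (kernel of ∂_k) / (image of ∂_{k+1}):

  H_0: rank C_0 − rank ∂_1 = 5 − 4 = 1, and the invariant factors of ∂_1 are all 1, so H_0 ≅ Z.
  H_1: rank ker ∂_1 − rank ∂_2 = (9 − 4) − 5 = 0, and the invariant factors of ∂_2 are all 1, so H_1 ≅ 0.
  H_2: rank ker ∂_2 − rank ∂_3 = (6 − 5) − 0 = 1, and there is no ∂_3, so H_2 ≅ Z.

H_0 ≅ Z,  H_1 = 0,  H_2 ≅ Z.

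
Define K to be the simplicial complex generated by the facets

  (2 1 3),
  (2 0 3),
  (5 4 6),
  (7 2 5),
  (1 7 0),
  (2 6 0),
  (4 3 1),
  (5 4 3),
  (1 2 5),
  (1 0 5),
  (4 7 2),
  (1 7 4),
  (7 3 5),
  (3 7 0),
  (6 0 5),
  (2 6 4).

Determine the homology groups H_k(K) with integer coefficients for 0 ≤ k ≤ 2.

We work with the vertex ordering 0 < 1 < 2 < 3 < 4 < 5 < 6 < 7. The simplices of K, each written with vertices in increasing order, are:

  0-simplices (8): [0], [1], [2], [3], [4], [5], [6], [7]
  1-simplices (24): (24 of them)
  2-simplices (16): [0,1,5], [0,1,7], [0,2,3], [0,2,6], [0,3,7], [0,5,6], [1,2,3], [1,2,5], [1,3,4], [1,4,7], [2,4,6], [2,4,7], [2,5,7], [3,4,5], [3,5,7], [4,5,6]

so the chain groups are C_0 ≅ Z^8, C_1 ≅ Z^24, C_2 ≅ Z^16.

The boundary map ∂_1: C_1 → C_0 sends each edge [p,q] (with p < q) to q − p. For instance
  ∂[1,3] = [3] − [1].
This gives a 8×24 integer matrix of rank 7; reducing to Smith normal form yields diagonal entries (1,1,1,1,1,1,1).

∂_2: C_2 → C_1 sends each 2-simplex [p,q,r] to [q,r] − [p,r] + [p,q]. For instance
  ∂[1,4,7] = [4,7] − [1,7] + [1,4],
  ∂[1,2,5] = [2,5] − [1,5] + [1,2].
The 24×16 boundary matrix has rank 15 and Smith normal form diag(1,1,1,1,1,1,1,1,1,1,1,1,1,1,1).

Reading off H_k = ker ∂_k / im ∂_{k+1}:

  H_0: rank C_0 − rank ∂_1 = 8 − 7 = 1, and the invariant factors of ∂_1 are all 1, so H_0 = Z.
  H_1: rank ker ∂_1 − rank ∂_2 = (24 − 7) − 15 = 2, and the invariant factors of ∂_2 are all 1, so H_1 = Z^2.
  H_2: rank ker ∂_2 − rank ∂_3 = (16 − 15) − 0 = 1, and there is no ∂_3, so H_2 = Z.

H_0 = Z,  H_1 = Z^2,  H_2 = Z.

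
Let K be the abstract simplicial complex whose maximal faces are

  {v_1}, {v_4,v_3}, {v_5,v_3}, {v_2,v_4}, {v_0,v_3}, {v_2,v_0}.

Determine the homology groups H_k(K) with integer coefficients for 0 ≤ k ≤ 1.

H_0 ≅ Z^2,  H_1 ≅ Z.

Order the vertices as v_0 < v_1 < v_2 < v_3 < v_4 < v_5. Listing each simplex with vertices in this order, K has dimension 1 with simplices:

  0-simplices (6): [v_0], [v_1], [v_2], [v_3], [v_4], [v_5]
  1-simplices (5): [v_0,v_2], [v_0,v_3], [v_2,v_4], [v_3,v_4], [v_3,v_5]

Hence C_0 ≅ Z^6, C_1 ≅ Z^5.

Boundary ∂_1: C_1 → C_0 is given by ∂[p,q] = [q] − [p]. For instance
  ∂[v_3,v_4] = [v_4] − [v_3].
As a 6×5 matrix over Z this has rank 4, with invariant factors (1,1,1,1).

From H_k ≅ ker(∂_k) / im(∂_{k+1}) we obtain:

  H_0: rank C_0 − rank ∂_1 = 6 − 4 = 2, and the invariant factors of ∂_1 are all 1, so H_0 = Z^2.
  H_1: rank ker ∂_1 − rank ∂_2 = (5 − 4) − 0 = 1, and there is no ∂_2, so H_1 = Z.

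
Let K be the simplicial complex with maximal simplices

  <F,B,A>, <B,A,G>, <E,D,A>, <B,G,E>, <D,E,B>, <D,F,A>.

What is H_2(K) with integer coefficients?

Take the total order A < B < D < E < F < G on the vertex set. Then K (dimension 2) consists of the simplices:

  0-simplices (6): A, B, D, E, F, G
  1-simplices (12): AB, AD, AE, AF, AG, BD, BE, BF, BG, DE, DF, EG
  2-simplices (6): ABF, ABG, ADE, ADF, BDE, BEG

Hence C_0 ≅ Z^6, C_1 ≅ Z^12, C_2 ≅ Z^6.

∂_1: C_1 → C_0 sends each edge [p,q] (with p < q) to q − p.
This gives a 6×12 integer matrix of rank 5; reducing to Smith normal form yields diagonal entries (1,1,1,1,1).

∂_2: C_2 → C_1 acts by ∂[p,q,r] = [q,r] − [p,r] + [p,q]. For instance
  ∂BEG = EG − BG + BE,
  ∂ADF = DF − AF + AD.
As a 12×6 matrix over Z this has rank 6, with invariant factors (1,1,1,1,1,1).

Reading off H_k = ker ∂_k / im ∂_{k+1}:

  H_2: rank ker ∂_2 − rank ∂_3 = (6 − 6) − 0 = 0, and there is no ∂_3, so H_2 ≅ 0.

H_2 = 0.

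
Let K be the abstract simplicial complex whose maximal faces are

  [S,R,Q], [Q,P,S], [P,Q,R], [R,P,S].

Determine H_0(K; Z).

H_0 ≅ Z.

K has 4 vertices, 6 edges, 4 triangles.
rank ∂_0 = 0, rank ∂_1 = 3 ⇒ b_0 = 4 − 0 − 3 = 1; all invariant factors of ∂_1 are 1 so no torsion. So H_0 ≅ Z.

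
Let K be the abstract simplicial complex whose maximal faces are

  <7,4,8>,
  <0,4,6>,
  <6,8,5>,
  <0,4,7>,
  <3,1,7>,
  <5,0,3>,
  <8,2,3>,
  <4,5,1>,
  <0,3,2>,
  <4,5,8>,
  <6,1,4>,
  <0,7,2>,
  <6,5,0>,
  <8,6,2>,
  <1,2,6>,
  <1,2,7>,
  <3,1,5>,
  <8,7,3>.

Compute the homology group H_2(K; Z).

Fix the vertex order 0 < 1 < 2 < 3 < 4 < 5 < 6 < 7 < 8 and write every simplex with vertices in increasing order. Then dim K = 2 and the simplices of K are:

  0-simplices (9): [0], [1], [2], [3], [4], [5], [6], [7], [8]
  1-simplices (27): (27 of them)
  2-simplices (18): [0,2,3], [0,2,7], [0,3,5], [0,4,6], [0,4,7], [0,5,6], [1,2,6], [1,2,7], [1,3,5], [1,3,7], [1,4,5], [1,4,6], [2,3,8], [2,6,8], [3,7,8], [4,5,8], [4,7,8], [5,6,8]

giving chain groups C_0 ≅ Z^9, C_1 ≅ Z^27, C_2 ≅ Z^18.

Boundary ∂_1: C_1 → C_0 sends each edge [p,q] (with p < q) to q − p.
As a 9×27 matrix over Z this has rank 8, with invariant factors (1,1,1,1,1,1,1,1).

The boundary map ∂_2: C_2 → C_1 acts by ∂[p,q,r] = [q,r] − [p,r] + [p,q]. For instance
  ∂[5,6,8] = [6,8] − [5,8] + [5,6],
  ∂[0,2,7] = [2,7] − [0,7] + [0,2].
This gives a 27×18 integer matrix of rank 18; reducing to Smith normal form yields diagonal entries (1,1,1,1,1,1,1,1,1,1,1,1,1,1,1,1,1,2).

From H_k ≅ ker(∂_k) / im(∂_{k+1}) we obtain:

  H_2: rank ker ∂_2 − rank ∂_3 = (18 − 18) − 0 = 0, and there is no ∂_3, so H_2 ≅ 0.

H_2 ≅ 0.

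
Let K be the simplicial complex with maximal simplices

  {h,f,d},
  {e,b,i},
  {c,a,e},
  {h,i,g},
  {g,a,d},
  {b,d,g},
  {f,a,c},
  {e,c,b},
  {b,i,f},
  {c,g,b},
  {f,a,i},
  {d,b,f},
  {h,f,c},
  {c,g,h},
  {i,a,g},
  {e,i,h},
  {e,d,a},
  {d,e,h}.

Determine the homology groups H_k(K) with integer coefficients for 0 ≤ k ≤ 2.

H_0 ≅ Z,  H_1 ≅ Z^2,  H_2 ≅ Z.

Order the vertices as a < b < c < d < e < f < g < h < i. Listing each simplex with vertices in this order, K has dimension 2 with simplices:

  0-simplices (9): a, b, c, d, e, f, g, h, i
  1-simplices (27): ac, ad, ae, af, ag, ai, bc, bd, be, bf, bg, bi, ce, cf, cg, ch, de, df, dg, dh, eh, ei, fh, fi, gh, gi, hi
  2-simplices (18): ace, acf, ade, adg, afi, agi, bce, bcg, bdf, bdg, bei, bfi, cfh, cgh, deh, dfh, ehi, ghi

giving chain groups C_0 ≅ Z^9, C_1 ≅ Z^27, C_2 ≅ Z^18.

Boundary ∂_1: C_1 → C_0 is given by ∂[p,q] = [q] − [p]. For instance
  ∂ag = g − a.
As a 9×27 matrix over Z this has rank 8, with invariant factors (1,1,1,1,1,1,1,1).

Boundary ∂_2: C_2 → C_1 sends each 2-simplex [p,q,r] to [q,r] − [p,r] + [p,q]. For instance
  ∂deh = eh − dh + de,
  ∂bdg = dg − bg + bd.
This gives a 27×18 integer matrix of rank 17; reducing to Smith normal form yields diagonal entries (1,1,1,1,1,1,1,1,1,1,1,1,1,1,1,1,1).

Computing H_k = (kernel of ∂_k) / (image of ∂_{k+1}):

  H_0: rank C_0 − rank ∂_1 = 9 − 8 = 1, and the invariant factors of ∂_1 are all 1, so H_0 = Z.
  H_1: rank ker ∂_1 − rank ∂_2 = (27 − 8) − 17 = 2, and the invariant factors of ∂_2 are all 1, so H_1 = Z^2.
  H_2: rank ker ∂_2 − rank ∂_3 = (18 − 17) − 0 = 1, and there is no ∂_3, so H_2 = Z.

As a check, the Euler characteristic is 9 − 27 + 18 = 0, which agrees with 1 − 2 + 1 = 0.
(K is a triangulation of the torus T^2.)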